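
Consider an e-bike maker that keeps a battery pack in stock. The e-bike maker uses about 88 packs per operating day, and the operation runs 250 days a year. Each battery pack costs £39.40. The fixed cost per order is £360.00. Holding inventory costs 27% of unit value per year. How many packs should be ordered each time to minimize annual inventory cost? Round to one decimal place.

Q* ≈ 1,220.2 packs

Annual demand D = 88 × 250 = 22,000.
Holding cost H = 0.27 × £39.40 = £10.6380 per unit per year.
EOQ = √(2DS / H) = √(2 × 22,000 × 360 / 10.638).
= √(15,840,000 / 10.638) = √1,489,001.692 ≈ 1220.247.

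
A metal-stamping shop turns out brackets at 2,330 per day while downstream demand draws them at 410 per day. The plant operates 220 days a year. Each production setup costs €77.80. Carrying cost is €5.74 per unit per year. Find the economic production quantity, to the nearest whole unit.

Annual demand D = 410 × 220 = 90,200.
Production build-up factor (1 − d/p) = 1 − 410/2,330 = 0.8240.
Q* = √(2DS / (H(1 − d/p))) = √(2 × 90,200 × 77.8 / (5.74 × 0.8240)).
= √(14,035,120 / 4.73) ≈ 1722.580.

Q* ≈ 1,723 brackets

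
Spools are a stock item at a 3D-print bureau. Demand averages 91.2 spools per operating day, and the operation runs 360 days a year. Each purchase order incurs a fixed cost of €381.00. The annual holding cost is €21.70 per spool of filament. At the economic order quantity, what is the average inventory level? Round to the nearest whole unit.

Average inventory ≈ 537 spools

Annual demand D = 91.2 × 360 = 32,832.
Q* = √(2DS/H) = √(2 × 32,832 × 381 / 21.7) ≈ 1073.73.
Average inventory = Q*/2 ≈ 1073.73 / 2 = 536.866.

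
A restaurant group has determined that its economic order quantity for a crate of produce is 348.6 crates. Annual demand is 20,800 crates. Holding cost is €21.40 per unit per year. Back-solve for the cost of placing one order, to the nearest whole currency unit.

Squaring Q* = √(2DS/H) gives Q*² = 2DS/H.
From Q* = √(2DS/H): S = Q*²H / (2D) = 348.6² × 21.4 / (2 × 20,800) = 62.5137.

S ≈ €63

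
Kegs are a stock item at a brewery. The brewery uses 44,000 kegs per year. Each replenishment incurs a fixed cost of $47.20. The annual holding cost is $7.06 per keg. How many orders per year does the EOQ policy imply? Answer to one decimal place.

EOQ = √(2DS/H) = √(2 × 44,000 × 47.2 / 7.06) ≈ 767.03.
Orders per year = D / Q* = 44,000 / 767.03 ≈ 57.364.

N ≈ 57.4 orders per year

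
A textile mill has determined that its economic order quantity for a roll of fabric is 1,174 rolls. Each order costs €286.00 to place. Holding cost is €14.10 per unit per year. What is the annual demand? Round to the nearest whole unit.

Invert the EOQ relation Q*² = 2DS/H.
From Q* = √(2DS/H): D = Q*²H / (2S) = 1,174² × 14.1 / (2 × 286) = 33974.985.

D ≈ 33,975 rolls per year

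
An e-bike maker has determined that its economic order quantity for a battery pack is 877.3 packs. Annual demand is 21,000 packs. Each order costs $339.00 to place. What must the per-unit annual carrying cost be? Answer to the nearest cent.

H ≈ $18.50

Invert the EOQ relation Q*² = 2DS/H.
From Q* = √(2DS/H): H = 2DS / Q*² = 2 × 21,000 × 339 / 877.3² = 18.4992.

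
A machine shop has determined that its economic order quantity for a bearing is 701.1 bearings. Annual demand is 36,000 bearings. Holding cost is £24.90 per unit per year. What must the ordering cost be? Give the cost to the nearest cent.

S ≈ £169.99

Squaring Q* = √(2DS/H) gives Q*² = 2DS/H.
From Q* = √(2DS/H): S = Q*²H / (2D) = 701.1² × 24.9 / (2 × 36,000) = 169.9913.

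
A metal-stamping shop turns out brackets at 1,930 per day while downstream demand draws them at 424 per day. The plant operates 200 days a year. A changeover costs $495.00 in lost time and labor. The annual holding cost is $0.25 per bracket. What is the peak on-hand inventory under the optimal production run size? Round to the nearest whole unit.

I_max ≈ 16,187 brackets

Annual demand D = 424 × 200 = 84,800.
Production build-up factor (1 − d/p) = 1 − 424/1,930 = 0.7803.
Q* = √(2DS / (H(1 − d/p))) = √(2 × 84,800 × 495 / (0.25 × 0.7803)).
= √(83,952,000 / 0.1951) ≈ 20744.916.
Maximum inventory = Q*(1 − d/p) = 20744.916 × 0.7803 ≈ 16187.484.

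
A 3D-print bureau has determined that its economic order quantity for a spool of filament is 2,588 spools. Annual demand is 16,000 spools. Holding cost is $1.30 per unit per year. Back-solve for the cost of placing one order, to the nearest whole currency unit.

The basic EOQ model gives Q* = √(2DS/H); rearrange for the unknown.
From Q* = √(2DS/H): S = Q*²H / (2D) = 2,588² × 1.3 / (2 × 16,000) = 272.0959.

S ≈ $272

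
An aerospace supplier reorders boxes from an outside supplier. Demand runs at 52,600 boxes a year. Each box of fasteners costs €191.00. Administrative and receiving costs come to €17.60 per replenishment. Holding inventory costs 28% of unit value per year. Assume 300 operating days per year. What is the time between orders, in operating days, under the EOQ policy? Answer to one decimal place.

Holding cost H = 0.28 × €191.00 = €53.4800 per unit per year.
EOQ = √(2DS/H) = √(2 × 52,600 × 17.6 / 53.48) ≈ 186.07.
Cycle time = Q*/D × 300 = 186.07 / 52,600 × 300 ≈ 1.061 days.

T ≈ 1.1 days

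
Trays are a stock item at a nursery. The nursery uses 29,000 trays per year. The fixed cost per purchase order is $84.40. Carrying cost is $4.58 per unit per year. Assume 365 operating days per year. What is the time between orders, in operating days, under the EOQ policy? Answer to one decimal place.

Q* = √(2DS/H) = √(2 × 29,000 × 84.4 / 4.58) ≈ 1033.84.
Cycle time = Q*/D × 365 = 1033.84 / 29,000 × 365 ≈ 13.012 days.

T ≈ 13.0 days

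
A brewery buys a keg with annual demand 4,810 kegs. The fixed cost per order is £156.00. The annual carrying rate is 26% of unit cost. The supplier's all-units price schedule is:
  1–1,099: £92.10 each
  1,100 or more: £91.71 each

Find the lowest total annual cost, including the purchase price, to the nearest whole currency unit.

Holding cost per unit per year at price C is H = 0.26·C.
Evaluate total cost at each tier's feasible EOQ or, if the EOQ is below the tier, at the tier's minimum quantity.
EOQ at £92.10 = 250.3 (feasible in tier 1): TC = 4,810×£92.10 + (4,810/250.3)×156 + (250.3/2)×0.26×£92.10 = £448,995.68.
EOQ at £91.71 = 250.9 < 1100, so use break Q=1100: TC = 4,810×£91.71 + (4,810/1100.0)×156 + (1100.0/2)×0.26×£91.71 = £454,921.78.
Lowest total cost among the candidates is at Q = 250.3.

TC* ≈ £448,996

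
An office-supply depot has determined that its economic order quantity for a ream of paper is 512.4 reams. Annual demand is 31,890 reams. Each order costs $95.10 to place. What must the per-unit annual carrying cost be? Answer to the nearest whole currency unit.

Invert the EOQ relation Q*² = 2DS/H.
From Q* = √(2DS/H): H = 2DS / Q*² = 2 × 31,890 × 95.1 / 512.4² = 23.1019.

H ≈ $23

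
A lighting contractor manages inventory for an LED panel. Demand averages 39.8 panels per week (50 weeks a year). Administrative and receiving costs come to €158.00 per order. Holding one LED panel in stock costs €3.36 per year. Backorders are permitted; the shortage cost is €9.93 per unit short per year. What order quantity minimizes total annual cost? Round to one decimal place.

Annual demand D = 39.8 × 50 = 1,990.
With planned backorders, Q* = √(2DS/H) · √((H+B)/B).
√(2DS/H) = √(2 × 1,990 × 158 / 3.36) = 432.614.
√((H+B)/B) = √((3.36+9.93)/9.93) = 1.1569.
Q* ≈ 500.482.

Q* ≈ 500.5 panels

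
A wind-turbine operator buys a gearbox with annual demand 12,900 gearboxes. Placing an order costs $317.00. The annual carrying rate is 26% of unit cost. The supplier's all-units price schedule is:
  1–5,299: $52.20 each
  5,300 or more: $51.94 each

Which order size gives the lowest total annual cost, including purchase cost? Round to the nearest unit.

Holding cost per unit per year at price C is H = 0.26·C.
Candidates are each tier's EOQ (if it falls in that tier) and each price-break quantity.
EOQ at $52.20 = 776.3 (feasible in tier 1): TC = 12,900×$52.20 + (12,900/776.3)×317 + (776.3/2)×0.26×$52.20 = $683,915.65.
EOQ at $51.94 = 778.2 < 5300, so use break Q=5300: TC = 12,900×$51.94 + (12,900/5300.0)×317 + (5300.0/2)×0.26×$51.94 = $706,584.23.
Lowest total cost is $683,915.65 at Q = 776.3.

Q* ≈ 776 gearboxes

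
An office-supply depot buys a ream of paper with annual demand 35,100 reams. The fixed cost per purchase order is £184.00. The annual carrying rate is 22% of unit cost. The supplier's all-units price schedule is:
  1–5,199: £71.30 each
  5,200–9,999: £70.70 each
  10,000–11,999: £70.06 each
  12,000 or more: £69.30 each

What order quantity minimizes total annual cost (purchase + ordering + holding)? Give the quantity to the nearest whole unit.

Holding cost per unit per year at price C is H = 0.22·C.
Evaluate total cost at each tier's feasible EOQ or, if the EOQ is below the tier, at the tier's minimum quantity.
EOQ at £71.30 = 907.4 (feasible in tier 1): TC = 35,100×£71.30 + (35,100/907.4)×184 + (907.4/2)×0.22×£71.30 = £2,516,864.22.
EOQ at £70.70 = 911.3 < 5200, so use break Q=5200: TC = 35,100×£70.70 + (35,100/5200.0)×184 + (5200.0/2)×0.22×£70.70 = £2,523,252.40.
EOQ at £70.06 = 915.4 < 10000, so use break Q=10000: TC = 35,100×£70.06 + (35,100/10000.0)×184 + (10000.0/2)×0.22×£70.06 = £2,536,817.84.
EOQ at £69.30 = 920.4 < 12000, so use break Q=12000: TC = 35,100×£69.30 + (35,100/12000.0)×184 + (12000.0/2)×0.22×£69.30 = £2,524,444.20.
Lowest total cost is £2,516,864.22 at Q = 907.4.

Q* ≈ 907 reams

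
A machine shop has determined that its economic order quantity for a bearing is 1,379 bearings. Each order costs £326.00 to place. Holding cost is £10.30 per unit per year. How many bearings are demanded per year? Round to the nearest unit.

D ≈ 30,041 bearings per year

Invert the EOQ relation Q*² = 2DS/H.
From Q* = √(2DS/H): D = Q*²H / (2S) = 1,379² × 10.3 / (2 × 326) = 30041.261.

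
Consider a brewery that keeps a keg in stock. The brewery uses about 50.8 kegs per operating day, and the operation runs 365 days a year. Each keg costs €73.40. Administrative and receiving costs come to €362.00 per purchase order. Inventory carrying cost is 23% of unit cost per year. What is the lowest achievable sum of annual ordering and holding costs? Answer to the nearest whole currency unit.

Annual demand D = 50.8 × 365 = 18,542.
Holding cost H = 0.23 × €73.40 = €16.8820 per unit per year.
EOQ = √(2DS/H) = √(2 × 18,542 × 362 / 16.882) ≈ 891.73.
At the optimum the two cost components are equal, so total cost = 2·(Q*/2)H = Q*·H.
Minimum total = √(2DSH) = √(2 × 18,542 × 362 × 16.882) ≈ 15054.264.

TC* ≈ €15,054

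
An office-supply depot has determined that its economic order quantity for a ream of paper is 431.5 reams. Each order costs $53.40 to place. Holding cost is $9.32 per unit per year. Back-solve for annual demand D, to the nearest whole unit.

Squaring Q* = √(2DS/H) gives Q*² = 2DS/H.
From Q* = √(2DS/H): D = Q*²H / (2S) = 431.5² × 9.32 / (2 × 53.4) = 16248.238.

D ≈ 16,248 reams per year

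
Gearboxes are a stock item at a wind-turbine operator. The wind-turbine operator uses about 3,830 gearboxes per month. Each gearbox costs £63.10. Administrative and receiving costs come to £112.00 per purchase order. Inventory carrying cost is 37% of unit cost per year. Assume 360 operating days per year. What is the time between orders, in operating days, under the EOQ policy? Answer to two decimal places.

Annual demand D = 3,830 × 12 = 45,960.
Holding cost H = 0.37 × £63.10 = £23.3470 per unit per year.
The optimal lot size = √(2DS/H) = √(2 × 45,960 × 112 / 23.347) ≈ 664.05.
Cycle time = Q*/D × 360 = 664.05 / 45,960 × 360 ≈ 5.201 days.

T ≈ 5.20 days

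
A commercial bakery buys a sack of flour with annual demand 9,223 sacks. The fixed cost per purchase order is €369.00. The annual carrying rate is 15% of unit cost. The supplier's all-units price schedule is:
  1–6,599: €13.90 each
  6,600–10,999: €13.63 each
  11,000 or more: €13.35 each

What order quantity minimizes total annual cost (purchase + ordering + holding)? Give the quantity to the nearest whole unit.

Holding cost per unit per year at price C is H = 0.15·C.
Candidates are each tier's EOQ (if it falls in that tier) and each price-break quantity.
EOQ at €13.90 = 1806.8 (feasible in tier 1): TC = 9,223×€13.90 + (9,223/1806.8)×369 + (1806.8/2)×0.15×€13.90 = €131,966.89.
EOQ at €13.63 = 1824.6 < 6600, so use break Q=6600: TC = 9,223×€13.63 + (9,223/6600.0)×369 + (6600.0/2)×0.15×€13.63 = €132,971.99.
EOQ at €13.35 = 1843.6 < 11000, so use break Q=11000: TC = 9,223×€13.35 + (9,223/11000.0)×369 + (11000.0/2)×0.15×€13.35 = €134,450.19.
Lowest total cost is €131,966.89 at Q = 1806.8.

Q* ≈ 1,807 sacks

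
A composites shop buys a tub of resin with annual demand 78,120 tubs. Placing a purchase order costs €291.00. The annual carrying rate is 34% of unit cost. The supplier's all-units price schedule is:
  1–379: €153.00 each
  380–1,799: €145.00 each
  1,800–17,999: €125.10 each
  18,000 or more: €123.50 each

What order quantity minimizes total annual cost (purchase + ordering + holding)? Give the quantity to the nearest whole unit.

Holding cost per unit per year at price C is H = 0.34·C.
Evaluate total cost at each tier's feasible EOQ or, if the EOQ is below the tier, at the tier's minimum quantity.
Tier 1 (€153.00): EOQ = 934.9 exceeds tier's upper bound 379, so this tier is dominated.
EOQ at €145.00 = 960.3 (feasible in tier 2): TC = 78,120×€145.00 + (78,120/960.3)×291 + (960.3/2)×0.34×€145.00 = €11,374,744.12.
EOQ at €125.10 = 1033.9 < 1800, so use break Q=1800: TC = 78,120×€125.10 + (78,120/1800.0)×291 + (1800.0/2)×0.34×€125.10 = €9,823,722.00.
EOQ at €123.50 = 1040.6 < 18000, so use break Q=18000: TC = 78,120×€123.50 + (78,120/18000.0)×291 + (18000.0/2)×0.34×€123.50 = €10,026,992.94.
Lowest total cost is €9,823,722.00 at Q = 1800.0.

Q* ≈ 1,800 tubs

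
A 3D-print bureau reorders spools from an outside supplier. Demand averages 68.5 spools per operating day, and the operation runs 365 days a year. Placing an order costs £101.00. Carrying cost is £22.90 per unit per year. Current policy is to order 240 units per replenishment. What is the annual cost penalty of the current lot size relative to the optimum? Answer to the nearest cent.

Extra cost ≈ £2,515.51 per year

Annual demand D = 68.5 × 365 = 25,002.5.
EOQ = √(2DS/H) = √(2 × 25,002.5 × 101 / 22.9) ≈ 469.62.
Cost at Q* = (D/Q*)S + (Q*/2)H = √(2DSH) ≈ £10,754.37.
Cost at Q = 240: (25,002.5/240)×101 + (240/2)×22.9 = £10,521.89 + £2,748.00 = £13,269.89.
Excess = £13,269.89 − £10,754.37 = £2,515.51.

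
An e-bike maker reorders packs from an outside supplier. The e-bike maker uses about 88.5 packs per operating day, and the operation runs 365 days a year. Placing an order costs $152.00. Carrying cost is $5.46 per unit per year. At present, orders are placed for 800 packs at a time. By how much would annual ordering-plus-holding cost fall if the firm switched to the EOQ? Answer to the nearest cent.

Annual demand D = 88.5 × 365 = 32,302.5.
EOQ = √(2DS/H) = √(2 × 32,302.5 × 152 / 5.46) ≈ 1341.09.
Cost at Q* = (D/Q*)S + (Q*/2)H = √(2DSH) ≈ $7,322.36.
Cost at Q = 800: (32,302.5/800)×152 + (800/2)×5.46 = $6,137.47 + $2,184.00 = $8,321.47.
Excess = $8,321.47 − $7,322.36 = $999.11.

Extra cost ≈ $999.11 per year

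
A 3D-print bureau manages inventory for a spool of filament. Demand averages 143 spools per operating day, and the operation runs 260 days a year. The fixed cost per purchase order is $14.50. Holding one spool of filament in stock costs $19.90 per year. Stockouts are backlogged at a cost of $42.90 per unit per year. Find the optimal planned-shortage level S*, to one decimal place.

Annual demand D = 143 × 260 = 37,180.
With planned backorders, Q* = √(2DS/H) · √((H+B)/B).
√(2DS/H) = √(2 × 37,180 × 14.5 / 19.9) = 232.770.
√((H+B)/B) = √((19.9+42.9)/42.9) = 1.2099.
Q* ≈ 281.630.
S* = Q* · H/(H+B) = 281.630 × 19.9/62.8 ≈ 89.243.

S* ≈ 89.2 spools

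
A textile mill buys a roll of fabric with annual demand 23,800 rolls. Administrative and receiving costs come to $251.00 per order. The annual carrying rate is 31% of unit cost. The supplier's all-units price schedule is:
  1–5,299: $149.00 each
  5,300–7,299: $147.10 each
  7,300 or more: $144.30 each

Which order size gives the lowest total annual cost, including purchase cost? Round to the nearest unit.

Q* ≈ 509 rolls

Holding cost per unit per year at price C is H = 0.31·C.
For each price level, check whether its EOQ is feasible; otherwise the best quantity at that price is the breakpoint.
EOQ at $149.00 = 508.6 (feasible in tier 1): TC = 23,800×$149.00 + (23,800/508.6)×251 + (508.6/2)×0.31×$149.00 = $3,569,691.69.
EOQ at $147.10 = 511.9 < 5300, so use break Q=5300: TC = 23,800×$147.10 + (23,800/5300.0)×251 + (5300.0/2)×0.31×$147.10 = $3,622,949.78.
EOQ at $144.30 = 516.8 < 7300, so use break Q=7300: TC = 23,800×$144.30 + (23,800/7300.0)×251 + (7300.0/2)×0.31×$144.30 = $3,598,433.78.
Lowest total cost is $3,569,691.69 at Q = 508.6.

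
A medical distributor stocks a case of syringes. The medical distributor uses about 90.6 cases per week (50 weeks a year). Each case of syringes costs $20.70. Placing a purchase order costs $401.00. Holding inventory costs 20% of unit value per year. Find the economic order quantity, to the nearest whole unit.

Q* ≈ 937 cases

Annual demand D = 90.6 × 50 = 4,530.
Holding cost H = 0.20 × $20.70 = $4.1400 per unit per year.
EOQ = √(2DS / H) = √(2 × 4,530 × 401 / 4.14).
= √(3,633,060 / 4.14) = √877,550.7246 ≈ 936.777.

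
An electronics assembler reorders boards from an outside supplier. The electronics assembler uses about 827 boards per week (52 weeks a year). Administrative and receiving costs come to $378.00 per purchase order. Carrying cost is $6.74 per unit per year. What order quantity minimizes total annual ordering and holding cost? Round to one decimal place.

Q* ≈ 2,196.3 boards

Annual demand D = 827 × 52 = 43,004.
EOQ = √(2DS / H) = √(2 × 43,004 × 378 / 6.74).
= √(32,511,024 / 6.74) = √4,823,594.0653 ≈ 2196.268.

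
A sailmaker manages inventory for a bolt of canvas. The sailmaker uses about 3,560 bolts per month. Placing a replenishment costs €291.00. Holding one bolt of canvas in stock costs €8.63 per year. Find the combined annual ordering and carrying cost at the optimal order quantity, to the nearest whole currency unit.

Annual demand D = 3,560 × 12 = 42,720.
Q* = √(2DS/H) = √(2 × 42,720 × 291 / 8.63) ≈ 1697.35.
At Q*, ordering cost (D/Q*)S equals holding cost (Q*/2)H, each = √(DSH/2).
Minimum total = √(2DSH) = √(2 × 42,720 × 291 × 8.63) ≈ 14648.141.

TC* ≈ €14,648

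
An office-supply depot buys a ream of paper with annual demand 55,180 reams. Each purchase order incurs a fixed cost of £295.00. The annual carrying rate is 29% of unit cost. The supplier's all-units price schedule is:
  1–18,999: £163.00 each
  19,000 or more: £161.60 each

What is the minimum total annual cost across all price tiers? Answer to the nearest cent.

Holding cost per unit per year at price C is H = 0.29·C.
Evaluate total cost at each tier's feasible EOQ or, if the EOQ is below the tier, at the tier's minimum quantity.
EOQ at £163.00 = 829.9 (feasible in tier 1): TC = 55,180×£163.00 + (55,180/829.9)×295 + (829.9/2)×0.29×£163.00 = £9,033,569.22.
EOQ at £161.60 = 833.5 < 19000, so use break Q=19000: TC = 55,180×£161.60 + (55,180/19000.0)×295 + (19000.0/2)×0.29×£161.60 = £9,363,152.74.
Lowest total cost among the candidates is at Q = 829.9.

TC* ≈ £9,033,569.22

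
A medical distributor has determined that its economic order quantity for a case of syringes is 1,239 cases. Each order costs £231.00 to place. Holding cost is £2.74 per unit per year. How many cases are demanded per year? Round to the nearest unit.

D ≈ 9,104 cases per year

The basic EOQ model gives Q* = √(2DS/H); rearrange for the unknown.
From Q* = √(2DS/H): D = Q*²H / (2S) = 1,239² × 2.74 / (2 × 231) = 9104.397.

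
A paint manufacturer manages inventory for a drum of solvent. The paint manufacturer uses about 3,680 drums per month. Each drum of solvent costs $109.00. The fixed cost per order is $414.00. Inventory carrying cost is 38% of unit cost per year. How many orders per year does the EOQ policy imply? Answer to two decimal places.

N ≈ 47.00 orders per year

Annual demand D = 3,680 × 12 = 44,160.
Holding cost H = 0.38 × $109.00 = $41.4200 per unit per year.
Q* = √(2DS/H) = √(2 × 44,160 × 414 / 41.42) ≈ 939.56.
Orders per year = D / Q* = 44,160 / 939.56 ≈ 47.001.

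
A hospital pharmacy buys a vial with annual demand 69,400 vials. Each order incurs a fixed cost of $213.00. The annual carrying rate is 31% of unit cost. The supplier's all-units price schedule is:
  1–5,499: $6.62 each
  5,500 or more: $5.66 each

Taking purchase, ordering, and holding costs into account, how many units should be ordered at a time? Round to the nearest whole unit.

Q* ≈ 5,500 vials

Holding cost per unit per year at price C is H = 0.31·C.
For each price level, check whether its EOQ is feasible; otherwise the best quantity at that price is the breakpoint.
EOQ at $6.62 = 3795.5 (feasible in tier 1): TC = 69,400×$6.62 + (69,400/3795.5)×213 + (3795.5/2)×0.31×$6.62 = $467,217.23.
EOQ at $5.66 = 4104.8 < 5500, so use break Q=5500: TC = 69,400×$5.66 + (69,400/5500.0)×213 + (5500.0/2)×0.31×$5.66 = $400,316.82.
Lowest total cost is $400,316.82 at Q = 5500.0.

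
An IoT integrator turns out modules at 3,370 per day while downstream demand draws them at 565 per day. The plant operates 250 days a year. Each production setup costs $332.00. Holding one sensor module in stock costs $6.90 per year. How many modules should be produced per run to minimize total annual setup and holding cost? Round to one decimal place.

Annual demand D = 565 × 250 = 141,250.
Production build-up factor (1 − d/p) = 1 − 565/3,370 = 0.8323.
Q* = √(2DS / (H(1 − d/p))) = √(2 × 141,250 × 332 / (6.9 × 0.8323)).
= √(93,790,000 / 5.7432) ≈ 4041.125.

Q* ≈ 4,041.1 modules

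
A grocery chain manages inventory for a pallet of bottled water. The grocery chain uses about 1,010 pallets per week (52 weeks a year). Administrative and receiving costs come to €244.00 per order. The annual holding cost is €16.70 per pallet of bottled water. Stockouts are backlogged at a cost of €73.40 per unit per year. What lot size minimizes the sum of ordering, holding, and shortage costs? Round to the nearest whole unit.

Annual demand D = 1,010 × 52 = 52,520.
With planned backorders, Q* = √(2DS/H) · √((H+B)/B).
√(2DS/H) = √(2 × 52,520 × 244 / 16.7) = 1238.837.
√((H+B)/B) = √((16.7+73.4)/73.4) = 1.1079.
Q* ≈ 1372.551.

Q* ≈ 1,373 pallets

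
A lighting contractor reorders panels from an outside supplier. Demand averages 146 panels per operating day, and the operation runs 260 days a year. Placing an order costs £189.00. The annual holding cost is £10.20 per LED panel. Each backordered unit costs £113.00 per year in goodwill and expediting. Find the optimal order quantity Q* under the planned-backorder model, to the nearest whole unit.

Q* ≈ 1,238 panels

Annual demand D = 146 × 260 = 37,960.
With planned backorders, Q* = √(2DS/H) · √((H+B)/B).
√(2DS/H) = √(2 × 37,960 × 189 / 10.2) = 1186.066.
√((H+B)/B) = √((10.2+113)/113) = 1.0442.
Q* ≈ 1238.440.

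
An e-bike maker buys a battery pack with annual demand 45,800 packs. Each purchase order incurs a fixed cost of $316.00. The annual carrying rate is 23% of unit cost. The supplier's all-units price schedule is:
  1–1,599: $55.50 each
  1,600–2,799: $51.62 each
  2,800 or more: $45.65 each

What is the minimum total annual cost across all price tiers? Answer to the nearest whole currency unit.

Holding cost per unit per year at price C is H = 0.23·C.
Candidates are each tier's EOQ (if it falls in that tier) and each price-break quantity.
EOQ at $55.50 = 1505.8 (feasible in tier 1): TC = 45,800×$55.50 + (45,800/1505.8)×316 + (1505.8/2)×0.23×$55.50 = $2,561,122.14.
EOQ at $51.62 = 1561.4 < 1600, so use break Q=1600: TC = 45,800×$51.62 + (45,800/1600.0)×316 + (1600.0/2)×0.23×$51.62 = $2,382,739.58.
EOQ at $45.65 = 1660.4 < 2800, so use break Q=2800: TC = 45,800×$45.65 + (45,800/2800.0)×316 + (2800.0/2)×0.23×$45.65 = $2,110,638.16.
Lowest total cost among the candidates is at Q = 2800.0.

TC* ≈ $2,110,638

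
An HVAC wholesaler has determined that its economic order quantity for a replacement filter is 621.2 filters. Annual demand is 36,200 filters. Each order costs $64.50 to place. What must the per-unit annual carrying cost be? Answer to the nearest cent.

Squaring Q* = √(2DS/H) gives Q*² = 2DS/H.
From Q* = √(2DS/H): H = 2DS / Q*² = 2 × 36,200 × 64.5 / 621.2² = 12.1014.

H ≈ $12.10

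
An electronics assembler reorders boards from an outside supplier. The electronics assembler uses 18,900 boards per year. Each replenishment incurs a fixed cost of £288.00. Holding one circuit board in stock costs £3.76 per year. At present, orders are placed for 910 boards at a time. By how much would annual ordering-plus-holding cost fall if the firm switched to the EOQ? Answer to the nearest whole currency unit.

EOQ = √(2DS/H) = √(2 × 18,900 × 288 / 3.76) ≈ 1701.56.
Cost at Q* = (D/Q*)S + (Q*/2)H = √(2DSH) ≈ £6,397.88.
Cost at Q = 910: (18,900/910)×288 + (910/2)×3.76 = £5,981.54 + £1,710.80 = £7,692.34.
Excess = £7,692.34 − £6,397.88 = £1,294.46.

Extra cost ≈ £1,294 per year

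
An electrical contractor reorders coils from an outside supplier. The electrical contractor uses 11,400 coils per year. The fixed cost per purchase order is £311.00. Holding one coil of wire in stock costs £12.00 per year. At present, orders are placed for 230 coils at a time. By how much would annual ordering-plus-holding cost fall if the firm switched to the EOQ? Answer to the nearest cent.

Extra cost ≈ £7,570.38 per year

EOQ = √(2DS/H) = √(2 × 11,400 × 311 / 12) ≈ 768.70.
Cost at Q* = (D/Q*)S + (Q*/2)H = √(2DSH) ≈ £9,224.40.
Cost at Q = 230: (11,400/230)×311 + (230/2)×12 = £15,414.78 + £1,380.00 = £16,794.78.
Excess = £16,794.78 − £9,224.40 = £7,570.38.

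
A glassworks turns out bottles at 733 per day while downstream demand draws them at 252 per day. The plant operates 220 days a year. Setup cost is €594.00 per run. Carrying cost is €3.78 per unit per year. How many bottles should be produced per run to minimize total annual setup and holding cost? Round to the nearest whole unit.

Annual demand D = 252 × 220 = 55,440.
Production build-up factor (1 − d/p) = 1 − 252/733 = 0.6562.
Q* = √(2DS / (H(1 − d/p))) = √(2 × 55,440 × 594 / (3.78 × 0.6562)).
= √(65,862,720 / 2.4805) ≈ 5152.920.

Q* ≈ 5,153 bottles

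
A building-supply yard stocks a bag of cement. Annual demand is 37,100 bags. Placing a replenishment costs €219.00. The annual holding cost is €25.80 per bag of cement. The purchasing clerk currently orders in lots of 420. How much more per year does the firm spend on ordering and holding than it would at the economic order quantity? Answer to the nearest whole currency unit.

EOQ = √(2DS/H) = √(2 × 37,100 × 219 / 25.8) ≈ 793.62.
Cost at Q* = (D/Q*)S + (Q*/2)H = √(2DSH) ≈ €20,475.47.
Cost at Q = 420: (37,100/420)×219 + (420/2)×25.8 = €19,345.00 + €5,418.00 = €24,763.00.
Excess = €24,763.00 − €20,475.47 = €4,287.53.

Extra cost ≈ €4,288 per year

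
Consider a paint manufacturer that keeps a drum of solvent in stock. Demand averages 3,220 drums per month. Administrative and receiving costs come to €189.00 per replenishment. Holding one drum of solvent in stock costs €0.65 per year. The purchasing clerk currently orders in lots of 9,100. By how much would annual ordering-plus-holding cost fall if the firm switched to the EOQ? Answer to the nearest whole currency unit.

Extra cost ≈ €679 per year

Annual demand D = 3,220 × 12 = 38,640.
EOQ = √(2DS/H) = √(2 × 38,640 × 189 / 0.65) ≈ 4740.32.
Cost at Q* = (D/Q*)S + (Q*/2)H = √(2DSH) ≈ €3,081.21.
Cost at Q = 9,100: (38,640/9,100)×189 + (9,100/2)×0.65 = €802.52 + €2,957.50 = €3,760.02.
Excess = €3,760.02 − €3,081.21 = €678.81.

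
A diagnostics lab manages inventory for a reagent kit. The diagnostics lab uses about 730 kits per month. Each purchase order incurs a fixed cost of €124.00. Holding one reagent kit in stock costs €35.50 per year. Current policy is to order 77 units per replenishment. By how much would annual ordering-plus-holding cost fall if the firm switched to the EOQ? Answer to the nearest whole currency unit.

Annual demand D = 730 × 12 = 8,760.
EOQ = √(2DS/H) = √(2 × 8,760 × 124 / 35.5) ≈ 247.38.
Cost at Q* = (D/Q*)S + (Q*/2)H = √(2DSH) ≈ €8,781.97.
Cost at Q = 77: (8,760/77)×124 + (77/2)×35.5 = €14,107.01 + €1,366.75 = €15,473.76.
Excess = €15,473.76 − €8,781.97 = €6,691.79.

Extra cost ≈ €6,692 per year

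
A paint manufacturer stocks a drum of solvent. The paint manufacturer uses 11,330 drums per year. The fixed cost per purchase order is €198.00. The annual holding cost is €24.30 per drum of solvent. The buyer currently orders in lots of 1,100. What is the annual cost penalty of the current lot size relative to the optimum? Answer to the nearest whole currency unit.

EOQ = √(2DS/H) = √(2 × 11,330 × 198 / 24.3) ≈ 429.69.
Cost at Q* = (D/Q*)S + (Q*/2)H = √(2DSH) ≈ €10,441.57.
Cost at Q = 1,100: (11,330/1,100)×198 + (1,100/2)×24.3 = €2,039.40 + €13,365.00 = €15,404.40.
Excess = €15,404.40 − €10,441.57 = €4,962.83.

Extra cost ≈ €4,963 per year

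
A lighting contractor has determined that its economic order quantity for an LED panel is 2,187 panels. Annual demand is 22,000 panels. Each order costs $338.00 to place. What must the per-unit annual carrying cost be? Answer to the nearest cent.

Invert the EOQ relation Q*² = 2DS/H.
From Q* = √(2DS/H): H = 2DS / Q*² = 2 × 22,000 × 338 / 2,187² = 3.1094.

H ≈ $3.11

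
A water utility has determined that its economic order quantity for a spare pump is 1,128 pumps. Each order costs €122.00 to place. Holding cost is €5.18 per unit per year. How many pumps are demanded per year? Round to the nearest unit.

The basic EOQ model gives Q* = √(2DS/H); rearrange for the unknown.
From Q* = √(2DS/H): D = Q*²H / (2S) = 1,128² × 5.18 / (2 × 122) = 27012.087.

D ≈ 27,012 pumps per year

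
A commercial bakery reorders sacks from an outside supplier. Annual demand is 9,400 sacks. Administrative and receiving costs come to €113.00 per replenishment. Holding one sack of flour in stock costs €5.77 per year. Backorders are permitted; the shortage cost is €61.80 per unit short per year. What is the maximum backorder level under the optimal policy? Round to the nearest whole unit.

S* ≈ 54 sacks

With planned backorders, Q* = √(2DS/H) · √((H+B)/B).
√(2DS/H) = √(2 × 9,400 × 113 / 5.77) = 606.779.
√((H+B)/B) = √((5.77+61.8)/61.8) = 1.0456.
Q* ≈ 634.473.
S* = Q* · H/(H+B) = 634.473 × 5.77/67.57 ≈ 54.179.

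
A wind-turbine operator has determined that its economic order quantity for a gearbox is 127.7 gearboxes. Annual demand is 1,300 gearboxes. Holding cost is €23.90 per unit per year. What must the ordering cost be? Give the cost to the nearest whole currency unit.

S ≈ €150

Invert the EOQ relation Q*² = 2DS/H.
From Q* = √(2DS/H): S = Q*²H / (2D) = 127.7² × 23.9 / (2 × 1,300) = 149.9016.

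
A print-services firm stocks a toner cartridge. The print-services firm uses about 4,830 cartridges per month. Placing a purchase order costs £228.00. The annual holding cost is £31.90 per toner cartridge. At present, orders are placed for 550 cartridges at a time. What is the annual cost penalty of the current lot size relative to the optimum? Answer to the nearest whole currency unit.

Extra cost ≈ £3,763 per year

Annual demand D = 4,830 × 12 = 57,960.
EOQ = √(2DS/H) = √(2 × 57,960 × 228 / 31.9) ≈ 910.23.
Cost at Q* = (D/Q*)S + (Q*/2)H = √(2DSH) ≈ £29,036.35.
Cost at Q = 550: (57,960/550)×228 + (550/2)×31.9 = £24,027.05 + £8,772.50 = £32,799.55.
Excess = £32,799.55 − £29,036.35 = £3,763.21.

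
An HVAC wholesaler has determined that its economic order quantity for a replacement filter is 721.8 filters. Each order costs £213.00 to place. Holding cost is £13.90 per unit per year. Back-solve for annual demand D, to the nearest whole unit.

D ≈ 17,000 filters per year

Squaring Q* = √(2DS/H) gives Q*² = 2DS/H.
From Q* = √(2DS/H): D = Q*²H / (2S) = 721.8² × 13.9 / (2 × 213) = 16999.610.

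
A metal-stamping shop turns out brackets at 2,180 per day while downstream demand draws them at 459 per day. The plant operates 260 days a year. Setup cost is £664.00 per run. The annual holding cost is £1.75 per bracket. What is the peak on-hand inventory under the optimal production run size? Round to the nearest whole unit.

I_max ≈ 8,455 brackets

Annual demand D = 459 × 260 = 119,340.
Production build-up factor (1 − d/p) = 1 − 459/2,180 = 0.7894.
Q* = √(2DS / (H(1 − d/p))) = √(2 × 119,340 × 664 / (1.75 × 0.7894)).
= √(158,483,520 / 1.3815) ≈ 10710.527.
Maximum inventory = Q*(1 − d/p) = 10710.527 × 0.7894 ≈ 8455.421.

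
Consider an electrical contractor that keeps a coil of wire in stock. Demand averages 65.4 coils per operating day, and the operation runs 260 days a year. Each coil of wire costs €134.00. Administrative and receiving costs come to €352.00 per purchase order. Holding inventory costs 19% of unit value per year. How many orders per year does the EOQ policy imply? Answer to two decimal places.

Annual demand D = 65.4 × 260 = 17,004.
Holding cost H = 0.19 × €134.00 = €25.4600 per unit per year.
The optimal lot size = √(2DS/H) = √(2 × 17,004 × 352 / 25.46) ≈ 685.70.
Orders per year = D / Q* = 17,004 / 685.70 ≈ 24.798.

N ≈ 24.80 orders per year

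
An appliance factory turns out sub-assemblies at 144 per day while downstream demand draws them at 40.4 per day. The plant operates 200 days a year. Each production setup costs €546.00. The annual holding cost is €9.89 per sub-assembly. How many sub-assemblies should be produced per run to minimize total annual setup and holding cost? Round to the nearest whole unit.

Q* ≈ 1,114 sub-assemblies

Annual demand D = 40.4 × 200 = 8,080.
Production build-up factor (1 − d/p) = 1 − 40.4/144 = 0.7194.
Q* = √(2DS / (H(1 − d/p))) = √(2 × 8,080 × 546 / (9.89 × 0.7194)).
= √(8,823,360 / 7.1153) ≈ 1113.577.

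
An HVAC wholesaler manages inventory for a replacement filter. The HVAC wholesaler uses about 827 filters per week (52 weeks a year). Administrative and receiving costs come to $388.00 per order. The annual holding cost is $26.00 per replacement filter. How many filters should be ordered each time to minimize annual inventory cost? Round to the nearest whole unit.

Annual demand D = 827 × 52 = 43,004.
EOQ = √(2DS / H) = √(2 × 43,004 × 388 / 26).
= √(33,371,104 / 26) = √1,283,504 ≈ 1132.918.

Q* ≈ 1,133 filters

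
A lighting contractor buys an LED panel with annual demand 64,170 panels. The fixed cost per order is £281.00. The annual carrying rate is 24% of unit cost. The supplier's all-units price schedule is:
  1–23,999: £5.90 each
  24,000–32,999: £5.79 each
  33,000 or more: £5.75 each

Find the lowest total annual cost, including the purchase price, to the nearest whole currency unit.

Holding cost per unit per year at price C is H = 0.24·C.
For each price level, check whether its EOQ is feasible; otherwise the best quantity at that price is the breakpoint.
EOQ at £5.90 = 5046.6 (feasible in tier 1): TC = 64,170×£5.90 + (64,170/5046.6)×281 + (5046.6/2)×0.24×£5.90 = £385,749.05.
EOQ at £5.79 = 5094.4 < 24000, so use break Q=24000: TC = 64,170×£5.79 + (64,170/24000.0)×281 + (24000.0/2)×0.24×£5.79 = £388,970.82.
EOQ at £5.75 = 5112.0 < 33000, so use break Q=33000: TC = 64,170×£5.75 + (64,170/33000.0)×281 + (33000.0/2)×0.24×£5.75 = £392,293.92.
Lowest total cost among the candidates is at Q = 5046.6.

TC* ≈ £385,749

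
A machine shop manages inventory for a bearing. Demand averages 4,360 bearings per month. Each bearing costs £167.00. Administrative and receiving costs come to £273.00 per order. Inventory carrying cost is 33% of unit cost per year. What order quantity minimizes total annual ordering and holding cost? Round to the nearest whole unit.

Q* ≈ 720 bearings

Annual demand D = 4,360 × 12 = 52,320.
Holding cost H = 0.33 × £167.00 = £55.1100 per unit per year.
EOQ = √(2DS / H) = √(2 × 52,320 × 273 / 55.11).
= √(28,566,720 / 55.11) = √518,358.1927 ≈ 719.971.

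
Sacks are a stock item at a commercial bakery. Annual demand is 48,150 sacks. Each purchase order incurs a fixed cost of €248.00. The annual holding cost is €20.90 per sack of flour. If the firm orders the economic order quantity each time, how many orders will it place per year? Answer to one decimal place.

Q* = √(2DS/H) = √(2 × 48,150 × 248 / 20.9) ≈ 1068.97.
Orders per year = D / Q* = 48,150 / 1068.97 ≈ 45.043.

N ≈ 45.0 orders per year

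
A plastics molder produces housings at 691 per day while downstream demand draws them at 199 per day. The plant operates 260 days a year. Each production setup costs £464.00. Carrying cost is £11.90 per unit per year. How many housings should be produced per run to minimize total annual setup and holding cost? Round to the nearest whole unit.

Q* ≈ 2,381 housings

Annual demand D = 199 × 260 = 51,740.
Production build-up factor (1 − d/p) = 1 − 199/691 = 0.7120.
Q* = √(2DS / (H(1 − d/p))) = √(2 × 51,740 × 464 / (11.9 × 0.7120)).
= √(48,014,720 / 8.4729) ≈ 2380.511.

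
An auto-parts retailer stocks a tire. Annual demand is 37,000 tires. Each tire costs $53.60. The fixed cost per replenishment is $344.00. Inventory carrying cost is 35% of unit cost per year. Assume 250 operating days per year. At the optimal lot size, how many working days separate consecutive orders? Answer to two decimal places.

T ≈ 7.87 days

Holding cost H = 0.35 × $53.60 = $18.7600 per unit per year.
EOQ = √(2DS/H) = √(2 × 37,000 × 344 / 18.76) ≈ 1164.87.
Cycle time = Q*/D × 250 = 1164.87 / 37,000 × 250 ≈ 7.871 days.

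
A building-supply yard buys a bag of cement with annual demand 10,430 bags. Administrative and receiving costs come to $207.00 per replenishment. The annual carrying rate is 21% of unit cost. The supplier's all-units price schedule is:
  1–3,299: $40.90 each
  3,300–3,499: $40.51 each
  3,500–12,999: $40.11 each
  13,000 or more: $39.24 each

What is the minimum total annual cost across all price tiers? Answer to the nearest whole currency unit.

Holding cost per unit per year at price C is H = 0.21·C.
Candidates are each tier's EOQ (if it falls in that tier) and each price-break quantity.
EOQ at $40.90 = 709.0 (feasible in tier 1): TC = 10,430×$40.90 + (10,430/709.0)×207 + (709.0/2)×0.21×$40.90 = $432,676.95.
EOQ at $40.51 = 712.4 < 3300, so use break Q=3300: TC = 10,430×$40.51 + (10,430/3300.0)×207 + (3300.0/2)×0.21×$40.51 = $437,210.26.
EOQ at $40.11 = 716.0 < 3500, so use break Q=3500: TC = 10,430×$40.11 + (10,430/3500.0)×207 + (3500.0/2)×0.21×$40.11 = $433,704.58.
EOQ at $39.24 = 723.9 < 13000, so use break Q=13000: TC = 10,430×$39.24 + (10,430/13000.0)×207 + (13000.0/2)×0.21×$39.24 = $463,001.88.
Lowest total cost among the candidates is at Q = 709.0.

TC* ≈ $432,677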